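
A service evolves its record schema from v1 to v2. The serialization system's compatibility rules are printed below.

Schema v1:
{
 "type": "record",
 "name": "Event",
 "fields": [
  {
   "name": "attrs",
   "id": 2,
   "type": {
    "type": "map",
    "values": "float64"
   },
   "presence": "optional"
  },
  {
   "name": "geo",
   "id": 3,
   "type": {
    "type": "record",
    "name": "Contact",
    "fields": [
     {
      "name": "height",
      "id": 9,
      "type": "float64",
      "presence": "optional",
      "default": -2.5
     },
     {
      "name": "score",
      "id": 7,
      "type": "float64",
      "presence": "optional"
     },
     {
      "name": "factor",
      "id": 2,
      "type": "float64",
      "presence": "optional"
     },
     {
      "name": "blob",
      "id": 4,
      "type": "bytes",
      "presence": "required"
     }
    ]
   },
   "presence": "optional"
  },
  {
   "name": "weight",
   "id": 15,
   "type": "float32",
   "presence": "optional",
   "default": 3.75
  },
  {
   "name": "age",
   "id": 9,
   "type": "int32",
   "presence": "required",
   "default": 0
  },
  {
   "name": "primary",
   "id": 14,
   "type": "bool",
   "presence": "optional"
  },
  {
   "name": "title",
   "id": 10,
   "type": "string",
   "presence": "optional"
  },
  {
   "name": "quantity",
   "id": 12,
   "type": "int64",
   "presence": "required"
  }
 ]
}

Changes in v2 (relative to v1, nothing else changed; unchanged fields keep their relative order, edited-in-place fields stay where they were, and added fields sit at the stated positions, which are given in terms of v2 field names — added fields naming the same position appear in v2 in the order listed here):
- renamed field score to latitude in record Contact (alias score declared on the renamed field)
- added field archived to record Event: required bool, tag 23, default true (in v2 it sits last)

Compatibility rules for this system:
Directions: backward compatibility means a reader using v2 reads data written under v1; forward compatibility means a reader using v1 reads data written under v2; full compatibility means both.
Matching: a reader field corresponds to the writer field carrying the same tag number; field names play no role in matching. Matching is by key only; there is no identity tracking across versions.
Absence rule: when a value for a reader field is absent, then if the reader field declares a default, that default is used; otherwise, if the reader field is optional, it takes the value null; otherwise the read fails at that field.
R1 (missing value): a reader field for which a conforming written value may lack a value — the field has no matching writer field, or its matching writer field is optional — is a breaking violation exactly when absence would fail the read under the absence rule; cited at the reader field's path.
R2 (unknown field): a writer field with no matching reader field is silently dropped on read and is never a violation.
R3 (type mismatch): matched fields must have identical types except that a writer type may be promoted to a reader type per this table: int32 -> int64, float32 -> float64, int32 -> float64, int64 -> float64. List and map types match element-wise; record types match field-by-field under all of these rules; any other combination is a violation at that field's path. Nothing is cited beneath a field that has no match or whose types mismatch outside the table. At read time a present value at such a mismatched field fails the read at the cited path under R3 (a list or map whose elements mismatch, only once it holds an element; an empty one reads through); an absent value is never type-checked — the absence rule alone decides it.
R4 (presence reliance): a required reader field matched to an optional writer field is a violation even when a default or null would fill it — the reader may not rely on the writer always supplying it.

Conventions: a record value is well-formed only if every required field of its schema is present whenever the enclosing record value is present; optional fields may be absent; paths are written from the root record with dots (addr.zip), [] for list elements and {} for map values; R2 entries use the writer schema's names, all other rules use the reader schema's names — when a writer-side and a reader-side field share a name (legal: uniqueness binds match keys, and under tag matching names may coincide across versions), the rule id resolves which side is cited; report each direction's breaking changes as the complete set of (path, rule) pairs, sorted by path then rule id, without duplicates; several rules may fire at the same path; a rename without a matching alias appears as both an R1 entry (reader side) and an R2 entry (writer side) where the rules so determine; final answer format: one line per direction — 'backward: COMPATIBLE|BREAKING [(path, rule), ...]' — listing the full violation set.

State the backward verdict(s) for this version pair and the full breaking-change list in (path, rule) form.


backward: COMPATIBLE []

each type pair in Event: writer, then reader
backward analysis of Event with v2 as reader and v1 as writer:
  map<string, float64> -> map<string, float64>, writer optional: attrs aligns to attrs
  Contact -> Contact, writer optional: geo aligns to geo
  float32 -> float32, writer optional: weight aligns to weight
  int32 -> int32, writer required: age aligns to age
  bool -> bool, writer optional: primary aligns to primary
  string -> string, writer optional: title aligns to title
  int64 -> int64, writer required: quantity aligns to quantity
  archived has no writer counterpart
  float64 -> float64, writer optional: geo.height aligns to geo.height
  float64 -> float64, writer optional: geo.latitude aligns to geo.score
  float64 -> float64, writer optional: geo.factor aligns to geo.factor
  bytes -> bytes, writer required: geo.blob aligns to geo.blob
  => no violations; backward on Event: COMPATIBLE
diffs on Event not affecting the asked answer:
  renamed field score to latitude in record Contact (alias score declared on the renamed field) -> triggers nothing under Event's printed rules — same verdict
  added field archived to record Event: required bool, tag 23, default true (in v2 it sits last) -> triggers nothing under Event's printed rules — same verdict


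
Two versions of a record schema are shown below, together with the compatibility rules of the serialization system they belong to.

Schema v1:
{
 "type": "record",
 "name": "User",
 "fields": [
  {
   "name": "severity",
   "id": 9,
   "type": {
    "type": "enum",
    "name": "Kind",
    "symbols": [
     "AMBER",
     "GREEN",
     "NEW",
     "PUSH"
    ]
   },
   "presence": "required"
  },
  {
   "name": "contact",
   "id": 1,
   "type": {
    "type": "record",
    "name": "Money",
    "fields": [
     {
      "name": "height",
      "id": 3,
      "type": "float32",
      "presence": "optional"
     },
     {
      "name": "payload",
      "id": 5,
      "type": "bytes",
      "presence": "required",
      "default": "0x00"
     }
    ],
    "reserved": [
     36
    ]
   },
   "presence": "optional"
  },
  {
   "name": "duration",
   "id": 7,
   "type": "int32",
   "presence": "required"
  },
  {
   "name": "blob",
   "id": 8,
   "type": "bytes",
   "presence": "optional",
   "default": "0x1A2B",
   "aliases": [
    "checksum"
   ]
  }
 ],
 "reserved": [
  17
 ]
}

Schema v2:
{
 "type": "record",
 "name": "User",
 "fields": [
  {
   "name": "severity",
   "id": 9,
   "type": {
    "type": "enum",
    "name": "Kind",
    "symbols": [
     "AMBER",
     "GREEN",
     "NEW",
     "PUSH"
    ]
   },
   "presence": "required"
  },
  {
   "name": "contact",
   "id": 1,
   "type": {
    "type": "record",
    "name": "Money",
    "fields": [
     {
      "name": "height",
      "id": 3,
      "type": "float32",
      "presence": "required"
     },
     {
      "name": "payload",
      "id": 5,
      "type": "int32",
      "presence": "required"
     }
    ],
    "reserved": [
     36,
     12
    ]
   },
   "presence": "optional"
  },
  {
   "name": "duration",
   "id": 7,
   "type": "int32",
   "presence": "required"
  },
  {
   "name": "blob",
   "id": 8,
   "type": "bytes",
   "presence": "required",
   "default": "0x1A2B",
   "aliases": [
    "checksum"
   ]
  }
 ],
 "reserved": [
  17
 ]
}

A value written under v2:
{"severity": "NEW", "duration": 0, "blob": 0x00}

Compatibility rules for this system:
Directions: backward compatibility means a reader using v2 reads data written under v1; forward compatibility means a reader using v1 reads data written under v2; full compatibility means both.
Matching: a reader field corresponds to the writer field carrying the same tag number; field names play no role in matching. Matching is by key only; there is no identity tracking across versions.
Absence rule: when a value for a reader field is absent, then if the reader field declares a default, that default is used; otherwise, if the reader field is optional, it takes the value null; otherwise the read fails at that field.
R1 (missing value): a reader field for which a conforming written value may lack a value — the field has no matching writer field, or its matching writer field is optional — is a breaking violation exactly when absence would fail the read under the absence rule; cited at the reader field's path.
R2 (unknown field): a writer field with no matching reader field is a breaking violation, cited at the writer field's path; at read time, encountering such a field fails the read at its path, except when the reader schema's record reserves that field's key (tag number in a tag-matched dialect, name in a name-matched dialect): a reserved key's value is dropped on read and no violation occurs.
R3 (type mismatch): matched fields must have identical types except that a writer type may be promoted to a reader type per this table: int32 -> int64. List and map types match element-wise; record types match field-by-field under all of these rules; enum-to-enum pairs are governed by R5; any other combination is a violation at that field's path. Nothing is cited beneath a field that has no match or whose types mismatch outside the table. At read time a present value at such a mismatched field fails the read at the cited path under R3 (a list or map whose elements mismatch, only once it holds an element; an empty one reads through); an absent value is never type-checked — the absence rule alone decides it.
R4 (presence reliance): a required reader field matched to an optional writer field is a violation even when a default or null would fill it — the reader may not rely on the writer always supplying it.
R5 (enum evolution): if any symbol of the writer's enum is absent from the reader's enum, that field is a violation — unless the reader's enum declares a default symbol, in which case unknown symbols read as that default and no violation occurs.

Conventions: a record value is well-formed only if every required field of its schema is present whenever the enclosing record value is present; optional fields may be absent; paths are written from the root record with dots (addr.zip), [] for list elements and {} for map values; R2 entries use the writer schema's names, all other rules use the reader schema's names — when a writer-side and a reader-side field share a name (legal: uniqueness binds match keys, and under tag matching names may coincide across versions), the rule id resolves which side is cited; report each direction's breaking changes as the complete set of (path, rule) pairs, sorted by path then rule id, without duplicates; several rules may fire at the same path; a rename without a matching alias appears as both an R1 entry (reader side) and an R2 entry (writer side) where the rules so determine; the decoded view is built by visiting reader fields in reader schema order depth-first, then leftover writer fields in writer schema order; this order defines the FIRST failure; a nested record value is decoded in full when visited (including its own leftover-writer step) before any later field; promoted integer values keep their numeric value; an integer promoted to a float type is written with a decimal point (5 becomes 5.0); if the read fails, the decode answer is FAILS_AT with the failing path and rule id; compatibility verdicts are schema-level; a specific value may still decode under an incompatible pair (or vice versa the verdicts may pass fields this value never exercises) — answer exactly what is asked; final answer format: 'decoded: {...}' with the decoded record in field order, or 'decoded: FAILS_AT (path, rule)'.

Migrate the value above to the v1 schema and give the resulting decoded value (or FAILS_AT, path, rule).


each type pair in User: writer, then reader
decode (reader v1):
  severity := "NEW"
  contact := null (absent, optional -> null)
  duration := 0
  blob := 0x00
  => decoded: {"severity": "NEW", "contact": null, "duration": 0, "blob": 0x00}
ruling out the remaining User differences:
  field height in record Money: optional changed to required -> affects the rule determinations only; this particular User value decodes identically
  field payload in record Money: type bytes changed to int32 (its default is dropped) -> affects the rule determinations only; this particular User value decodes identically
  field blob in record User: optional changed to required -> affects the rule determinations only; this particular User value decodes identically

decoded: {"severity": "NEW", "contact": null, "duration": 0, "blob": 0x00}


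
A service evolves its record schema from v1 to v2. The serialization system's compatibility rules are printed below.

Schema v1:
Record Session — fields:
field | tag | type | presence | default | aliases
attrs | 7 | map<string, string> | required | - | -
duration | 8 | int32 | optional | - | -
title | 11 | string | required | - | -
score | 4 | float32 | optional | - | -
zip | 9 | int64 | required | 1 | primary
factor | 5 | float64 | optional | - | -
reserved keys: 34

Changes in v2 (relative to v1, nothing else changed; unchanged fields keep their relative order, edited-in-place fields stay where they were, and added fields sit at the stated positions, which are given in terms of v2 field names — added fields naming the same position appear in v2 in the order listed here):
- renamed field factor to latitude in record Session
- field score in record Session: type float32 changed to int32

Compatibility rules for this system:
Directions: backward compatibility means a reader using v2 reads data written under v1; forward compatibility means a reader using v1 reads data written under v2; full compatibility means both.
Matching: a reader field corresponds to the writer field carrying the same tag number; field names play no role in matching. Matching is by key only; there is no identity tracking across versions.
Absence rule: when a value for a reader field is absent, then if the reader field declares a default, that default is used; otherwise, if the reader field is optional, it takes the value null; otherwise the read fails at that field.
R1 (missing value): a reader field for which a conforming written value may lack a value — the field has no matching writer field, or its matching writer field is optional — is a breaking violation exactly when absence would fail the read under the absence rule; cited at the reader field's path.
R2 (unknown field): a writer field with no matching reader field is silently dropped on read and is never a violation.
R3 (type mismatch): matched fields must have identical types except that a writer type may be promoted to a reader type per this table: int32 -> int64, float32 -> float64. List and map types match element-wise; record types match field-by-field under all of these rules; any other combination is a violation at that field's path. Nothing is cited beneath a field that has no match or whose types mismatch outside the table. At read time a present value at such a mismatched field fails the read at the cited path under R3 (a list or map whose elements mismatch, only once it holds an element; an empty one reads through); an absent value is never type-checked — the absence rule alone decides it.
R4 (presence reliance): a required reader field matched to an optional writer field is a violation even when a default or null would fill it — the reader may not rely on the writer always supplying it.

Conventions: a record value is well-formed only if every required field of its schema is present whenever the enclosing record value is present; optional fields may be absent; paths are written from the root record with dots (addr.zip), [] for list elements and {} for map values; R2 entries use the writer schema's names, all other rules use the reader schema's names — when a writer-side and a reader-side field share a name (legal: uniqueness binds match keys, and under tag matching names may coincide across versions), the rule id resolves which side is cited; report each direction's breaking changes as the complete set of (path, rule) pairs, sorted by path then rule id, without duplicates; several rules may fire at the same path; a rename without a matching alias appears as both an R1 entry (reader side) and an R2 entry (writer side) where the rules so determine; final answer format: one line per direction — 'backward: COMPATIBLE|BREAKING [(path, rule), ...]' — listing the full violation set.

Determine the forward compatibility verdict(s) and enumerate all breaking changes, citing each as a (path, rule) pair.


the writer's type comes first in each Session pair
forward on Session — v1 reading data written by v2:
  attrs: paired with writer attrs (map<string, string> -> map<string, string>; writer required)
  duration: paired with writer duration (int32 -> int32; writer optional)
  title: paired with writer title (string -> string; writer required)
  score: paired with writer score (int32 -> float32; writer optional)
  zip: paired with writer zip (int64 -> int64; writer required)
  factor: paired with writer latitude (float64 -> float64; writer optional)
  breaking: (score, R3)
  => forward: BREAKING (1)
checking off the Session differences that do not matter here:
  renamed field factor to latitude in record Session -> triggers nothing under Session's printed rules — same verdict

forward: BREAKING [(score, R3)]


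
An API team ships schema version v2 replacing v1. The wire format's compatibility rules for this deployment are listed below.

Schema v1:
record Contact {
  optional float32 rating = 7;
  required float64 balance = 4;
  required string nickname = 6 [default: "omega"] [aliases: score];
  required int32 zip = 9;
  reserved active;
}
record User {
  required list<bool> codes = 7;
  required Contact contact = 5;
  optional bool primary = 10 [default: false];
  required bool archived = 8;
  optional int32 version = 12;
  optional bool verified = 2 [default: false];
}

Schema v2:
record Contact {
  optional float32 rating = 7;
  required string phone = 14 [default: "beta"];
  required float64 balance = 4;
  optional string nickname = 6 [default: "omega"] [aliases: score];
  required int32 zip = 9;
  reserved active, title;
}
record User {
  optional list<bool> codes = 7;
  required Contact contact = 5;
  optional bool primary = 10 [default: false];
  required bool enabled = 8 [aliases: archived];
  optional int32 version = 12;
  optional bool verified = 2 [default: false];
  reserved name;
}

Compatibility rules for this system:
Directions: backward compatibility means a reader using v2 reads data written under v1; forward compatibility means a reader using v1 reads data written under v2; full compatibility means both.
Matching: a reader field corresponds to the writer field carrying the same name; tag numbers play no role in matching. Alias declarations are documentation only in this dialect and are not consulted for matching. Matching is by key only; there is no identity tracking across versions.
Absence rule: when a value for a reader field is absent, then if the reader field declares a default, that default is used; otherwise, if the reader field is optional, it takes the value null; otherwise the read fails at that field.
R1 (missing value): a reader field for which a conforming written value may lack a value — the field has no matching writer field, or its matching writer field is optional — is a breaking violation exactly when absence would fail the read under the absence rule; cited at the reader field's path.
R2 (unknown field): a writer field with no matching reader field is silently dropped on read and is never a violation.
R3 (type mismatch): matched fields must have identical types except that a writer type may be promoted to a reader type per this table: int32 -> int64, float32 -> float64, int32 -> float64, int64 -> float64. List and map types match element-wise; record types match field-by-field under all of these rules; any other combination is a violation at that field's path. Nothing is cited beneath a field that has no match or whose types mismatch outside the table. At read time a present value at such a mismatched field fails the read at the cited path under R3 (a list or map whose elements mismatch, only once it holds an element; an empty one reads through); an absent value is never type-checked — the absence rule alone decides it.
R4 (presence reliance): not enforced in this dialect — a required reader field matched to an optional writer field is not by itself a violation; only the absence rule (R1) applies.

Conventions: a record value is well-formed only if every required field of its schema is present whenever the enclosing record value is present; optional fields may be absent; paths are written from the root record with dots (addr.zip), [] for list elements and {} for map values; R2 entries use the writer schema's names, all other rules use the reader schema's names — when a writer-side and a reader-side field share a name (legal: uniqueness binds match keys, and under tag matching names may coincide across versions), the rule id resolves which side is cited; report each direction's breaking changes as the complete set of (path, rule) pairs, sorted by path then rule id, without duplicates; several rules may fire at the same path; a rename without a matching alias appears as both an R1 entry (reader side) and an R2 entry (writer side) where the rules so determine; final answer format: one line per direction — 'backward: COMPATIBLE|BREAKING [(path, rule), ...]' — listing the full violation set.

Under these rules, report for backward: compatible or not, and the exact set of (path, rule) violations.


each type pair in User: writer, then reader
backward analysis of User with v2 as reader and v1 as writer:
  codes <- codes (list<bool> -> list<bool>, writer required)
  contact <- contact (Contact -> Contact, writer required)
  primary <- primary (bool -> bool, writer optional)
  enabled has no writer counterpart
  version <- version (int32 -> int32, writer optional)
  verified <- verified (bool -> bool, writer optional)
  writer field archived has no reader counterpart
  contact.rating <- contact.rating (float32 -> float32, writer optional)
  contact.phone has no writer counterpart
  contact.balance <- contact.balance (float64 -> float64, writer required)
  contact.nickname <- contact.nickname (string -> string, writer required)
  contact.zip <- contact.zip (int32 -> int32, writer required)
  R1 fires at enabled
  => 1 violation(s): backward is BREAKING for User
the rest of the User diff is inert for this question:
  field codes in record User: required changed to optional -> fires only in the forward direction of User, which is not asked here
  added field phone to record Contact: required string, tag 14, default "beta" (in v2 it sits immediately before balance) -> fires no rule on User, leaving the asked answer as it is
  field nickname in record Contact: required changed to optional -> fires no rule on User, leaving the asked answer as it is

backward: BREAKING [(enabled, R1)]


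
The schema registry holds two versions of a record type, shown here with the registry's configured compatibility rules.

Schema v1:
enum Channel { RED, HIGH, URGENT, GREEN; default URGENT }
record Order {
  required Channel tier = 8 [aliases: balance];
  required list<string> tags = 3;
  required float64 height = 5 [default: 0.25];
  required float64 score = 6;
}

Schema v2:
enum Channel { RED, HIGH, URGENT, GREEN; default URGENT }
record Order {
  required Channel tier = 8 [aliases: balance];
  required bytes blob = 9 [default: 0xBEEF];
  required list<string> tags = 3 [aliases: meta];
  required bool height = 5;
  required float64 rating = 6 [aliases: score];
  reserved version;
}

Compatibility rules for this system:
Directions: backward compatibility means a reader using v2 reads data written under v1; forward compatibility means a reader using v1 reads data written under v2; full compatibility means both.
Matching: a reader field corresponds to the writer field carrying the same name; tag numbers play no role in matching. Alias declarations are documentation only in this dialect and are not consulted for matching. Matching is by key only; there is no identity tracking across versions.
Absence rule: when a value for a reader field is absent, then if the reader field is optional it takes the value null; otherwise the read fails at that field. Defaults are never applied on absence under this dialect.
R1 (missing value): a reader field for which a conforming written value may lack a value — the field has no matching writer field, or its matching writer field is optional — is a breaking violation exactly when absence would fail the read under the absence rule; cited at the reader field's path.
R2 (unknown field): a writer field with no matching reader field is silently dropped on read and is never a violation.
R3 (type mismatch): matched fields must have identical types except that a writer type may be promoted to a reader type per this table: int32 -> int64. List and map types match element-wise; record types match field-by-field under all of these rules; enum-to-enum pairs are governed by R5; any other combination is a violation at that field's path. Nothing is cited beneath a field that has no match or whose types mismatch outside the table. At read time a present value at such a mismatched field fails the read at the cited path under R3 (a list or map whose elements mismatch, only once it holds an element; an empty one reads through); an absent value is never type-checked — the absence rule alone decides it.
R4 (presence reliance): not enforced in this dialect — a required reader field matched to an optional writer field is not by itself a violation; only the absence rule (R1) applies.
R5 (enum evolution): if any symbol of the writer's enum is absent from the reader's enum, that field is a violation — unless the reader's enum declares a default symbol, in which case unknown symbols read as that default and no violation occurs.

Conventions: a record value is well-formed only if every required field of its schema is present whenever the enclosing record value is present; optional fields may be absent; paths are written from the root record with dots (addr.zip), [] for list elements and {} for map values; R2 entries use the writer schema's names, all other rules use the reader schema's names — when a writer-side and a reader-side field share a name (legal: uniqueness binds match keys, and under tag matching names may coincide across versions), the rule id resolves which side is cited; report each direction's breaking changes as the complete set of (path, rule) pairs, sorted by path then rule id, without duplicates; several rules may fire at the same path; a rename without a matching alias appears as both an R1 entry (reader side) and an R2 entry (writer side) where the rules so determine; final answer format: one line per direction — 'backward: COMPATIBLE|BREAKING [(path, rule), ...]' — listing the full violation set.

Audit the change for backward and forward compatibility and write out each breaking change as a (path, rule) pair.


backward: BREAKING [(blob, R1), (height, R3), (rating, R1)]; forward: BREAKING [(height, R3), (score, R1)]

arrows below run writer -> reader for Order
backward for Order (reader v2, writer v1):
  tier: paired with writer tier (Channel -> Channel; writer required)
  blob: no writer match
  tags: paired with writer tags (list<string> -> list<string>; writer required)
  height: paired with writer height (float64 -> bool; writer required)
  rating: no writer match
  writer field score has no reader counterpart
  breaking: (blob, R1)
  breaking: (height, R3)
  breaking: (rating, R1)
  => backward verdict for Order: BREAKING, 3 violation(s)
forward for Order (reader v1, writer v2):
  tier: paired with writer tier (Channel -> Channel; writer required)
  tags: paired with writer tags (list<string> -> list<string>; writer required)
  height: paired with writer height (bool -> float64; writer required)
  score: no writer match
  writer field blob has no reader counterpart
  writer field rating has no reader counterpart
  breaking: (height, R3)
  breaking: (score, R1)
  => forward verdict for Order: BREAKING, 2 violation(s)


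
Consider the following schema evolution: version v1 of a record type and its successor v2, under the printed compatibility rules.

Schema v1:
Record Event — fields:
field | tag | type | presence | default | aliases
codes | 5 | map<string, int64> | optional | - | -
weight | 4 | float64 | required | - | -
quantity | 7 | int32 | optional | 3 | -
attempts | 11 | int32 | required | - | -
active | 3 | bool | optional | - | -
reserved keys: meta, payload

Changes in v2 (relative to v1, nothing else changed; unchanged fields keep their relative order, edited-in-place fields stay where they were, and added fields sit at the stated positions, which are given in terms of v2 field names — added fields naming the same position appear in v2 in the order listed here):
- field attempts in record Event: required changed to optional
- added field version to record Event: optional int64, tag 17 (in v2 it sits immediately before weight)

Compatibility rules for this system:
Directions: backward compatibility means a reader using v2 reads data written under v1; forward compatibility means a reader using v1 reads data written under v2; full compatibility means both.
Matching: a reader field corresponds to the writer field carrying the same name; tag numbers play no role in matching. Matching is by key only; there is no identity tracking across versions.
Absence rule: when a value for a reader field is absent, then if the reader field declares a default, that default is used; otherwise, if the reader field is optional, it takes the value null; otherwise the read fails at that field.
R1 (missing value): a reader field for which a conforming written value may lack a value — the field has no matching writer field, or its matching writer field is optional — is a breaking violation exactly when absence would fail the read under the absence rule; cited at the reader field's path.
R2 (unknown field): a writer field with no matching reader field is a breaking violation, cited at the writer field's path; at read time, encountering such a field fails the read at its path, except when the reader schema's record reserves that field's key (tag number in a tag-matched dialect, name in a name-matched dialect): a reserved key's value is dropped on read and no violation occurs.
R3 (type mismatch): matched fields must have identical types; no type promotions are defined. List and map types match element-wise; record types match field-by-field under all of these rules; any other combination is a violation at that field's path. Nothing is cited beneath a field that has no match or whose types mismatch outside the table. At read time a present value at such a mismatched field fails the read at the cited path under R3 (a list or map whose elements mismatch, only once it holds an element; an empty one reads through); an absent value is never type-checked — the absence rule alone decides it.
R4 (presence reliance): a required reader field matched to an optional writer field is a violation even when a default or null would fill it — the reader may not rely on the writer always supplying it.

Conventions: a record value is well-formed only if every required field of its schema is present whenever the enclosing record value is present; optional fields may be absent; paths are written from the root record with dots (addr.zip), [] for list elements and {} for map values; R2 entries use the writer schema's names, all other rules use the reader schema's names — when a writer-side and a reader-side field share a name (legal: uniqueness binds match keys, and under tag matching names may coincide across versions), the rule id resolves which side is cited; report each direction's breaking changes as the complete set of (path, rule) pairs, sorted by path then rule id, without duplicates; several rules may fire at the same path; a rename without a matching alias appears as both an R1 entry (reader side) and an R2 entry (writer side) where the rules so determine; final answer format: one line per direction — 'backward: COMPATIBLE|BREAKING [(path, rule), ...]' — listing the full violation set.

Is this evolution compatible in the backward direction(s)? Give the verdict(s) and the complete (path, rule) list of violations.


backward: COMPATIBLE []

arrows below run writer -> reader for Event
backward analysis of Event with v2 as reader and v1 as writer:
  codes <- codes (map<string, int64> -> map<string, int64>, writer optional)
  version: no writer match
  weight <- weight (float64 -> float64, writer required)
  quantity <- quantity (int32 -> int32, writer optional)
  attempts <- attempts (int32 -> int32, writer required)
  active <- active (bool -> bool, writer optional)
  nothing fires on Event: backward is COMPATIBLE
diffs on Event not affecting the asked answer:
  field attempts in record Event: required changed to optional -> fires only in the forward direction of Event, which is not asked here
  added field version to record Event: optional int64, tag 17 (in v2 it sits immediately before weight) -> fires only in the forward direction of Event, which is not asked here


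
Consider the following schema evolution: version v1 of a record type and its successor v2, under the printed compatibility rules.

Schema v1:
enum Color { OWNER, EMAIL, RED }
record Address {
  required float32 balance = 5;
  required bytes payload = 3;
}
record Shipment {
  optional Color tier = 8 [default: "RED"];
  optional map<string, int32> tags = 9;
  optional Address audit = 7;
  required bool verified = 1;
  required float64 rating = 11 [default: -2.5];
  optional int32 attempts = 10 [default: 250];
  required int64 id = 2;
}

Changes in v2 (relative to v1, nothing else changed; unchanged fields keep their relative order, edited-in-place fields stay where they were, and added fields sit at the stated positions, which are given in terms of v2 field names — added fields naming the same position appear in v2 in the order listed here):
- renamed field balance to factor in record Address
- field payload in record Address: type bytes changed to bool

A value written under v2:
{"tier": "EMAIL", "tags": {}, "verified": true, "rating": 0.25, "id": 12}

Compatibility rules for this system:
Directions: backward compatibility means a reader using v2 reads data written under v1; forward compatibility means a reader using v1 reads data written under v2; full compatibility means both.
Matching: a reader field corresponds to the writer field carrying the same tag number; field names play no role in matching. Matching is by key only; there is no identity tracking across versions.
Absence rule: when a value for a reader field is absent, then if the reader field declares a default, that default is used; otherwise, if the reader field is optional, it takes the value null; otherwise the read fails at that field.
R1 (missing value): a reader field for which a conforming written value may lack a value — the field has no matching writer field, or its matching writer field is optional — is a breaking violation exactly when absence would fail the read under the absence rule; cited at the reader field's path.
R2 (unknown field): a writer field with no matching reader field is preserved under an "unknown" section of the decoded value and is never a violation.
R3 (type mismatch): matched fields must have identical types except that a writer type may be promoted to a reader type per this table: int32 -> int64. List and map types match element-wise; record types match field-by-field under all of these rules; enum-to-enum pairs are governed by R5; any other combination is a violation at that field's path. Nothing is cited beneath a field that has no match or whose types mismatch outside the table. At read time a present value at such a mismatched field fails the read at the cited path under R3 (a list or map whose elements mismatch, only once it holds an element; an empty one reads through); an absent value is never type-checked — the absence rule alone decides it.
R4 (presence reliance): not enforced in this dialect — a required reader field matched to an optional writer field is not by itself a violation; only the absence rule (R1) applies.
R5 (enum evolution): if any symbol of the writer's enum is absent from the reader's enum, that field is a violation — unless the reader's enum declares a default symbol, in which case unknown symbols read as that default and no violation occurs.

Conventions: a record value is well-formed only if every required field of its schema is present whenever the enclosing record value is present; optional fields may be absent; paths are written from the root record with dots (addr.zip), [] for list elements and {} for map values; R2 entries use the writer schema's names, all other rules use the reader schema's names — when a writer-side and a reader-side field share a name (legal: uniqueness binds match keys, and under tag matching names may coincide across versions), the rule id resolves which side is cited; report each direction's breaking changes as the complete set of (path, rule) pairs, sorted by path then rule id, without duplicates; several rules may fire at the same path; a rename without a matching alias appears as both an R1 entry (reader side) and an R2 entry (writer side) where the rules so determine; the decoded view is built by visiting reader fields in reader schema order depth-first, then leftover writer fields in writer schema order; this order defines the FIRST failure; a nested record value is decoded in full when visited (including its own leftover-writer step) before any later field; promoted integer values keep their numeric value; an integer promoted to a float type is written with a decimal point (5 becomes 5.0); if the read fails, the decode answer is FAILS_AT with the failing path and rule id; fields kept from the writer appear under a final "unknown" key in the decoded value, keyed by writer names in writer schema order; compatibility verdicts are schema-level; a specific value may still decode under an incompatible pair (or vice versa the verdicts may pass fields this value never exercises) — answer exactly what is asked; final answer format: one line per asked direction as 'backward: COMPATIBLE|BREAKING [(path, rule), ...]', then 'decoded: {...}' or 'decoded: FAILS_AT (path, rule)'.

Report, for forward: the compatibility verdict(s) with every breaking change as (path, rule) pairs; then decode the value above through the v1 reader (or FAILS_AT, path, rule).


forward: BREAKING [(audit.payload, R3)]; decoded: {"tier": "EMAIL", "tags": {}, "audit": null, "verified": true, "rating": 0.25, "attempts": 250, "id": 12}

the writer's type comes first in each Shipment pair
checking forward for Shipment: reader v1 against writer v2:
  Color -> Color, writer optional: tier aligns to tier
  map<string, int32> -> map<string, int32>, writer optional: tags aligns to tags
  Address -> Address, writer optional: audit aligns to audit
  bool -> bool, writer required: verified aligns to verified
  float64 -> float64, writer required: rating aligns to rating
  int32 -> int32, writer optional: attempts aligns to attempts
  int64 -> int64, writer required: id aligns to id
  float32 -> float32, writer required: audit.balance aligns to audit.factor
  bool -> bytes, writer required: audit.payload aligns to audit.payload
  rule R3 violated at audit.payload
  => 1 violation(s): forward is BREAKING for Shipment
decoding the Shipment value with the v1 reader:
  tier := "EMAIL"
  tags := {}
  audit := null (not supplied -> null)
  verified := true
  rating := 0.25
  attempts := 250 (no value, default fills)
  id := 12
  => decoded: {"tier": "EMAIL", "tags": {}, "audit": null, "verified": true, "rating": 0.25, "attempts": 250, "id": 12}
checking off the Shipment differences that do not matter here:
  renamed field balance to factor in record Address -> no rule fires on it in Shipment's dialect; the asked verdict holds
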